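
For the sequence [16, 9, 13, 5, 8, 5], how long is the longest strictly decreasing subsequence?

Let dp[i] be the longest decreasing subsequence ending at position i. Then dp = [1, 2, 2, 3, 3, 4].
The maximum is 4; one witness is 16, 9, 8, 5 at positions 1,2,5,6.

4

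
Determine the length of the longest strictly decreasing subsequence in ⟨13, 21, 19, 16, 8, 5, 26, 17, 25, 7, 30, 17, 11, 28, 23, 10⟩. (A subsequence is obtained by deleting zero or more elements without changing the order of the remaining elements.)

One longest decreasing subsequence is 21, 19, 16, 8, 5 (positions 2,3,4,5,6), of length 5; no longer one exists.

5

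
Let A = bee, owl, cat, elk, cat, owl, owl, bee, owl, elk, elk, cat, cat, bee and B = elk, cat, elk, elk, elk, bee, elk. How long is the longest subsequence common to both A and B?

5

Backtracking the LCS table gives one alignment: cat (A3,B2) → elk (A4,B3) → elk (A10,B4) → elk (A11,B5) → bee (A14,B6).
So the longest common subsequence has length 5.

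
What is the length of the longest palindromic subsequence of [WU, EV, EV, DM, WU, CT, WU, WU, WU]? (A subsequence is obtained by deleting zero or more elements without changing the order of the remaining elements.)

Using dp[i][j] = 2 + dp[i+1][j−1] if the ends match, else max(dp[i+1][j], dp[i][j−1]):
dp[1][9] = 5. A witness is WU WU WU WU WU at positions 1,5,7,8,9.

5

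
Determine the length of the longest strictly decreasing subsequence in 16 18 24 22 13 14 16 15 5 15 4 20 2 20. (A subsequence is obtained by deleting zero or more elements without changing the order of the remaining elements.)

7

Scanning left to right, the best length ending at each element is: 16→1, 18→1, 24→1, 22→2, 13→3, 14→3, 16→3, 15→4, 5→5, 15→4, 4→6, 20→3, 2→7, 20→3.
So the longest decreasing subsequence has length 7, e.g. 24, 22, 16, 15, 5, 4, 2.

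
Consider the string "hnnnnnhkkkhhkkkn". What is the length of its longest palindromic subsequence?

One longest palindromic subsequence is nkkkhhkkkn (positions 2,8,9,10,11,12,13,14,15,16); it reads the same forward and backward, and the interval DP gives dp[1][16] = 10.

10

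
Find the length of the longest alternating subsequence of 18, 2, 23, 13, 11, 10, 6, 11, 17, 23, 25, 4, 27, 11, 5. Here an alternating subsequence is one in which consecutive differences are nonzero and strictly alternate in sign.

8

Track the best alternating length ending on an up-step vs a down-step at each position: up/down = 1/1, 1/2, 3/1, 3/4, 3/4, 3/4, 3/4, 5/4, 5/4, 5/1, 5/1, 3/6, 7/1, 7/8, 7/8.
The maximum over both is 8; one such subsequence is 18, 2, 23, 10, 11, 4, 27, 11.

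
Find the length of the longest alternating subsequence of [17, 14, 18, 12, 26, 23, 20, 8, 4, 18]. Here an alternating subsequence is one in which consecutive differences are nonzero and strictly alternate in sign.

Track the best alternating length ending on an up-step vs a down-step at each position: up/down = 1/1, 1/2, 3/1, 1/4, 5/1, 5/6, 5/6, 1/6, 1/6, 7/6.
The maximum over both is 7; one such subsequence is 17, 14, 18, 12, 26, 8, 18.

7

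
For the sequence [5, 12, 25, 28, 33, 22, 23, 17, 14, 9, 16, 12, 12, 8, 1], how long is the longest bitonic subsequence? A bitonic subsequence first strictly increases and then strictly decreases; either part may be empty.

11

Let inc[i] be the LIS ending at i and dec[i] the longest strictly decreasing subsequence starting at i. inc = [1, 2, 3, 4, 5, 3, 4, 3, 3, 2, 4, 3, 3, 2, 1], dec = [2, 4, 7, 7, 7, 6, 6, 5, 4, 3, 4, 3, 3, 2, 1].
max_i inc[i]+dec[i]−1 = 11, with one witness 5, 12, 25, 28, 33, 23, 17, 16, 12, 8, 1.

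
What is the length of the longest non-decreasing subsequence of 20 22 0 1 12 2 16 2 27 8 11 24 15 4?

Scanning left to right, the best length ending at each element is: 20→1, 22→2, 0→1, 1→2, 12→3, 2→3, 16→4, 2→4, 27→5, 8→5, 11→6, 24→7, 15→7, 4→5.
So the longest non-decreasing subsequence has length 7, e.g. 0, 1, 2, 2, 8, 11, 24.

7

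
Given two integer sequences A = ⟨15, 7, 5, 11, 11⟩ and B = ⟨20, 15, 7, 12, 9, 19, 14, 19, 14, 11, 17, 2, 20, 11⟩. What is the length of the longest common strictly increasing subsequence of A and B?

2

For each value that appears in both, track the longest common increasing run ending there.
The best achievable length is 2; one witness is 7, 11 (A-positions 2,4, B-positions 3,10).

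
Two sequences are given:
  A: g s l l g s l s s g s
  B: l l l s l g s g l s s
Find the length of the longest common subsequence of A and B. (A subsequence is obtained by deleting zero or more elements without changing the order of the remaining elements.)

7

Backtracking the LCS table gives one alignment: s (A2,B4) → l (A4,B5) → g (A5,B6) → s (A6,B7) → l (A7,B9) → s (A9,B10) → s (A11,B11).
So the longest common subsequence has length 7.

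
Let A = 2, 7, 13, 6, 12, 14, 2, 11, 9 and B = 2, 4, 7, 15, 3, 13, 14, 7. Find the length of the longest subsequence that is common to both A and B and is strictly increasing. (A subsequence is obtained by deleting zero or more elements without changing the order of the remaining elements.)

For each value that appears in both, track the longest common increasing run ending there.
The best achievable length is 4; one witness is 2, 7, 13, 14 (A-positions 1,2,3,6, B-positions 1,3,6,7).

4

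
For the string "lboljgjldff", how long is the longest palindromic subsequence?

5

One longest palindromic subsequence is ljgjl (positions 4,5,6,7,8); it reads the same forward and backward, and the interval DP gives dp[1][11] = 5.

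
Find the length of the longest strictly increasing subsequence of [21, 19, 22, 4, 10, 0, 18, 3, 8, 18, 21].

One longest increasing subsequence is 0, 3, 8, 18, 21 (positions 6,8,9,10,11), of length 5; no longer one exists.

5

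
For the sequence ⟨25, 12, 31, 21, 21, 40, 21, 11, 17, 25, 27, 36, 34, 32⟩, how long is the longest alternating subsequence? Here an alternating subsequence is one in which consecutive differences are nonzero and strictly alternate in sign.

Track the best alternating length ending on an up-step vs a down-step at each position: up/down = 1/1, 1/2, 3/1, 3/4, 3/4, 5/1, 3/6, 1/6, 7/6, 7/6, 7/6, 7/6, 7/8, 7/8.
The maximum over both is 8; one such subsequence is 25, 12, 31, 21, 40, 21, 36, 34.

8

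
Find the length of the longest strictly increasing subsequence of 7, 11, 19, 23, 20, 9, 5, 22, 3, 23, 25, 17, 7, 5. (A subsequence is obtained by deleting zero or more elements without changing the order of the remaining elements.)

Scanning left to right, the best length ending at each element is: 7→1, 11→2, 19→3, 23→4, 20→4, 9→2, 5→1, 22→5, 3→1, 23→6, 25→7, 17→3, 7→2, 5→2.
So the longest increasing subsequence has length 7, e.g. 7, 11, 19, 20, 22, 23, 25.

7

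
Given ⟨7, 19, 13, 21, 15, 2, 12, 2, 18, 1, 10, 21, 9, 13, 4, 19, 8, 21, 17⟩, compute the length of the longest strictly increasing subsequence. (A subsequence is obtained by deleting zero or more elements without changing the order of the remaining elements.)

6

Scanning left to right, the best length ending at each element is: 7→1, 19→2, 13→2, 21→3, 15→3, 2→1, 12→2, 2→1, 18→4, 1→1, 10→2, 21→5, 9→2, 13→3, 4→2, 19→5, 8→3, 21→6, 17→4.
So the longest increasing subsequence has length 6, e.g. 7, 13, 15, 18, 19, 21.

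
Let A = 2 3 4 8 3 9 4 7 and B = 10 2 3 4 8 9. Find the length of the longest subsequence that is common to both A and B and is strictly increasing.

A longest common strictly increasing subsequence is 2, 3, 4, 8, 9 (length 5); it appears in order in both A and B, and no longer such subsequence exists.

5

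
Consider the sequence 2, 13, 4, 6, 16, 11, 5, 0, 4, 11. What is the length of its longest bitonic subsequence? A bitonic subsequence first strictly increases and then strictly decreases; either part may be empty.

One longest bitonic subsequence is 2, 4, 6, 16, 11, 5, 4 (positions 1,3,4,5,6,7,9): it rises to 16 then falls. Length 7 is optimal.

7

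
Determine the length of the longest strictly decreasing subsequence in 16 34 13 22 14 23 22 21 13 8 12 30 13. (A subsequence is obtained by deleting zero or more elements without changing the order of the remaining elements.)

Scanning left to right, the best length ending at each element is: 16→1, 34→1, 13→2, 22→2, 14→3, 23→2, 22→3, 21→4, 13→5, 8→6, 12→6, 30→2, 13→5.
So the longest decreasing subsequence has length 6, e.g. 34, 23, 22, 21, 13, 8.

6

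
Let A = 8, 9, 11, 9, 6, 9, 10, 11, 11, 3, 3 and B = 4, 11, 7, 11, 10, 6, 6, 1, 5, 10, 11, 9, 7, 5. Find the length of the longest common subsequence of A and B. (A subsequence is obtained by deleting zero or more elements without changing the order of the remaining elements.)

A longest common subsequence is 11, 6, 10, 11 (length 4); the LCS DP confirms no longer common subsequence exists.

4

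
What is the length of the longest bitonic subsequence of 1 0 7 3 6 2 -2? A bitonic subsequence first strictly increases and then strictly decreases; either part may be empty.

5

One longest bitonic subsequence is 1, 7, 6, 2, -2 (positions 1,3,5,6,7): it rises to 7 then falls. Length 5 is optimal.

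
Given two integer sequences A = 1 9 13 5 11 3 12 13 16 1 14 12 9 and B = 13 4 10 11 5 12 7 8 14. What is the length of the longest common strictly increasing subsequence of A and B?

3

For each value that appears in both, track the longest common increasing run ending there.
The best achievable length is 3; one witness is 11, 12, 14 (A-positions 5,7,11, B-positions 4,6,9).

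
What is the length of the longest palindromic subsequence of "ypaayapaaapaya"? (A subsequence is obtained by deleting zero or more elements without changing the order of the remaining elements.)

11

One longest palindromic subsequence is ayapaaapaya (positions 3,5,6,7,8,9,10,11,12,13,14); it reads the same forward and backward, and the interval DP gives dp[1][14] = 11.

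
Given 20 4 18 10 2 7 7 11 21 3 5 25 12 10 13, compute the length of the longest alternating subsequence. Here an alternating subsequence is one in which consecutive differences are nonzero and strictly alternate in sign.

A longest alternating subsequence is 20, 4, 18, 2, 7, 3, 25, 12, 13 (positions 1,2,3,5,6,10,12,13,15); its 8 consecutive differences strictly alternate in sign, and length 9 is optimal.

9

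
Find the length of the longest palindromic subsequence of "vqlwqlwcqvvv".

7

Using dp[i][j] = 2 + dp[i+1][j−1] if the ends match, else max(dp[i+1][j], dp[i][j−1]):
dp[1][12] = 7. A witness is vqwlwqv at positions 1,2,4,6,7,9,12.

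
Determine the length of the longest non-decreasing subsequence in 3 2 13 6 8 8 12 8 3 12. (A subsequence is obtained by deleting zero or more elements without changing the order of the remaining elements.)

Let dp[i] be the longest non-decreasing subsequence ending at position i. Then dp = [1, 1, 2, 2, 3, 4, 5, 5, 2, 6].
The maximum is 6; one witness is 3, 6, 8, 8, 12, 12 at positions 1,4,5,6,7,10.

6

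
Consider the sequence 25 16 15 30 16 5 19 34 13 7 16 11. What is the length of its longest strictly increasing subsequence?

4

One longest increasing subsequence is 15, 16, 19, 34 (positions 3,5,7,8), of length 4; no longer one exists.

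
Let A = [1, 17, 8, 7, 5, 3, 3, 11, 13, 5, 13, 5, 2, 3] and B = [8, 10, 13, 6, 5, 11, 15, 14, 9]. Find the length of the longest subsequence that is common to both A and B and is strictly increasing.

2

A longest common strictly increasing subsequence is 8, 13 (length 2); it appears in order in both A and B, and no longer such subsequence exists.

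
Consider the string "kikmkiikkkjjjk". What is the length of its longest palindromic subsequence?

Using dp[i][j] = 2 + dp[i+1][j−1] if the ends match, else max(dp[i+1][j], dp[i][j−1]):
dp[1][14] = 8. A witness is kkkiikkk at positions 1,3,5,6,7,9,10,14.

8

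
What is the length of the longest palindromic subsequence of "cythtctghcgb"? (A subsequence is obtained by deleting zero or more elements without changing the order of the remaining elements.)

7

One longest palindromic subsequence is chtcthc (positions 1,4,5,6,7,9,10); it reads the same forward and backward, and the interval DP gives dp[1][12] = 7.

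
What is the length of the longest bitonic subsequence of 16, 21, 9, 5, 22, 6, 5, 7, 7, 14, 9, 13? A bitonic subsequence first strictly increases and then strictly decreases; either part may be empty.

5

Let inc[i] be the LIS ending at i and dec[i] the longest strictly decreasing subsequence starting at i. inc = [1, 2, 1, 1, 3, 2, 1, 3, 3, 4, 4, 5], dec = [4, 4, 3, 1, 3, 2, 1, 1, 1, 2, 1, 1].
max_i inc[i]+dec[i]−1 = 5, with one witness 16, 21, 9, 6, 5.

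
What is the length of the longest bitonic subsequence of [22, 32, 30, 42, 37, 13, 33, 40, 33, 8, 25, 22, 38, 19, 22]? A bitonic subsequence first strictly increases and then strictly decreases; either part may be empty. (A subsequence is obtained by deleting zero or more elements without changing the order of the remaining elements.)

8

One longest bitonic subsequence is 22, 32, 42, 40, 33, 25, 22, 19 (positions 1,2,4,8,9,11,12,14): it rises to 42 then falls. Length 8 is optimal.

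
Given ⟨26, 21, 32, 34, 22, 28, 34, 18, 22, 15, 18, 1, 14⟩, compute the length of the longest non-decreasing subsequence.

4

Let dp[i] be the longest non-decreasing subsequence ending at position i. Then dp = [1, 1, 2, 3, 2, 3, 4, 1, 3, 1, 2, 1, 2].
The maximum is 4; one witness is 26, 32, 34, 34 at positions 1,3,4,7.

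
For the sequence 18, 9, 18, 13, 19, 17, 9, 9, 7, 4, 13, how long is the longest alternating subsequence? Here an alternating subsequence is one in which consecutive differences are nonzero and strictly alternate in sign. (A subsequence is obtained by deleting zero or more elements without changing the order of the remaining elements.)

Track the best alternating length ending on an up-step vs a down-step at each position: up/down = 1/1, 1/2, 3/1, 3/4, 5/1, 5/6, 1/6, 1/6, 1/6, 1/6, 7/6.
The maximum over both is 7; one such subsequence is 18, 9, 18, 13, 19, 9, 13.

7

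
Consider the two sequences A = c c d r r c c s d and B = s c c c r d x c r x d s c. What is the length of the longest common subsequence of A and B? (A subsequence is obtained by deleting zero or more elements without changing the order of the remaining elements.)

5

A longest common subsequence is ccdrc (length 5); the LCS DP confirms no longer common subsequence exists.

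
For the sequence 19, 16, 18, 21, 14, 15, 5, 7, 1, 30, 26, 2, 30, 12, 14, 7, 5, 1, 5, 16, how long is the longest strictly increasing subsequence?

One longest increasing subsequence is 16, 18, 21, 26, 30 (positions 2,3,4,11,13), of length 5; no longer one exists.

5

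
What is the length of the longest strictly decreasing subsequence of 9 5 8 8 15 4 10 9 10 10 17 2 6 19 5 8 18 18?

Scanning left to right, the best length ending at each element is: 9→1, 5→2, 8→2, 8→2, 15→1, 4→3, 10→2, 9→3, 10→2, 10→2, 17→1, 2→4, 6→4, 19→1, 5→5, 8→4, 18→2, 18→2.
So the longest decreasing subsequence has length 5, e.g. 15, 10, 9, 6, 5.

5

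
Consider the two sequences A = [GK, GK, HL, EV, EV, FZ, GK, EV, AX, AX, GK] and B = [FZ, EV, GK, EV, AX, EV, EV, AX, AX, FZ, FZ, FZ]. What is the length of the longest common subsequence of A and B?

A longest common subsequence is GK, EV, EV, EV, AX, AX (length 6); the LCS DP confirms no longer common subsequence exists.

6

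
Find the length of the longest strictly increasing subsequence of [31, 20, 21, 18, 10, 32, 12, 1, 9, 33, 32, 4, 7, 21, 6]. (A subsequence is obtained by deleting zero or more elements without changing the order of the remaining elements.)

Let dp[i] be the longest increasing subsequence ending at position i. Then dp = [1, 1, 2, 1, 1, 3, 2, 1, 2, 4, 3, 2, 3, 4, 3].
The maximum is 4; one witness is 20, 21, 32, 33 at positions 2,3,6,10.

4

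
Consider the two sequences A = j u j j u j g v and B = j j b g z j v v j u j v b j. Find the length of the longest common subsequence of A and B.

6

A longest common subsequence is jjjujv (length 6); the LCS DP confirms no longer common subsequence exists.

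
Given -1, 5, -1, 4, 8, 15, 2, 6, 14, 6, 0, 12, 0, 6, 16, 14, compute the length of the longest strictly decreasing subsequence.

Let dp[i] be the longest decreasing subsequence ending at position i. Then dp = [1, 1, 2, 2, 1, 1, 3, 2, 2, 3, 4, 3, 4, 4, 1, 2].
The maximum is 4; one witness is 5, 4, 2, 0 at positions 2,4,7,11.

4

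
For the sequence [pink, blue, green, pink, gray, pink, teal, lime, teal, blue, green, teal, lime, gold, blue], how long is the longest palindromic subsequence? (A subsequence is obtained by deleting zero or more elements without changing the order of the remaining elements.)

One longest palindromic subsequence is blue lime teal green teal lime blue (positions 2,8,9,11,12,13,15); it reads the same forward and backward, and the interval DP gives dp[1][15] = 7.

7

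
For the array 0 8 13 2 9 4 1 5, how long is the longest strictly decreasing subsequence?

4

One longest decreasing subsequence is 13, 9, 4, 1 (positions 3,5,6,7), of length 4; no longer one exists.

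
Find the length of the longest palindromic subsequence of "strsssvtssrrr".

7

Using dp[i][j] = 2 + dp[i+1][j−1] if the ends match, else max(dp[i+1][j], dp[i][j−1]):
dp[1][13] = 7. A witness is rsstssr at positions 3,5,6,8,9,10,13.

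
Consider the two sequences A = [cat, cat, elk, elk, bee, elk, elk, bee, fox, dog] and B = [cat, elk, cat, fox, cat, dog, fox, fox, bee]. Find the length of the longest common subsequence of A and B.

A longest common subsequence is cat, cat, fox, dog (length 4); the LCS DP confirms no longer common subsequence exists.

4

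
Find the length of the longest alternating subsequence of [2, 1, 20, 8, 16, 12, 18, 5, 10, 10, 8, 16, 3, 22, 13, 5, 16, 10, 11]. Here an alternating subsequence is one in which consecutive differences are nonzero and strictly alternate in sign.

17

Track the best alternating length ending on an up-step vs a down-step at each position: up/down = 1/1, 1/2, 3/1, 3/4, 5/4, 5/6, 7/4, 3/8, 9/8, 9/8, 9/10, 11/8, 3/12, 13/1, 13/14, 13/14, 15/14, 15/16, 17/16.
The maximum over both is 17; one such subsequence is 2, 1, 20, 8, 16, 12, 18, 5, 10, 8, 16, 3, 22, 13, 16, 10, 11.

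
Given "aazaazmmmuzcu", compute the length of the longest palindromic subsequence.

Using dp[i][j] = 2 + dp[i+1][j−1] if the ends match, else max(dp[i+1][j], dp[i][j−1]):
dp[1][13] = 5. A witness is zmmmz at positions 6,7,8,9,11.

5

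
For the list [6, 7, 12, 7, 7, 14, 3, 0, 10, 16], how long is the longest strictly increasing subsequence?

5

One longest increasing subsequence is 6, 7, 12, 14, 16 (positions 1,2,3,6,10), of length 5; no longer one exists.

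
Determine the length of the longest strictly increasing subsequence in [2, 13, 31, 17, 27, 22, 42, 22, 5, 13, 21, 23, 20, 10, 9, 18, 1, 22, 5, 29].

Let dp[i] be the longest increasing subsequence ending at position i. Then dp = [1, 2, 3, 3, 4, 4, 5, 4, 2, 3, 4, 5, 4, 3, 3, 4, 1, 5, 2, 6].
The maximum is 6; one witness is 2, 13, 17, 22, 23, 29 at positions 1,2,4,6,12,20.

6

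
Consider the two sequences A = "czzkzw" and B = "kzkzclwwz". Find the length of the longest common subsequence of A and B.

A longest common subsequence is zkzw (length 4); the LCS DP confirms no longer common subsequence exists.

4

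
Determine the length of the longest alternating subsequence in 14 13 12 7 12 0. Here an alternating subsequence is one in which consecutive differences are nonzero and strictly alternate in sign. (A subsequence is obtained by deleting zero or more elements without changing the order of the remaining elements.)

A longest alternating subsequence is 14, 7, 12, 0 (positions 1,4,5,6); its 3 consecutive differences strictly alternate in sign, and length 4 is optimal.

4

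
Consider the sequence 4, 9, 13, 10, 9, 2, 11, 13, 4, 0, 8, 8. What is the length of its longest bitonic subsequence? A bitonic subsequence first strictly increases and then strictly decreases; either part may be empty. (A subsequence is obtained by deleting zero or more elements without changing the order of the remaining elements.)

One longest bitonic subsequence is 4, 9, 13, 10, 9, 4, 0 (positions 1,2,3,4,5,9,10): it rises to 13 then falls. Length 7 is optimal.

7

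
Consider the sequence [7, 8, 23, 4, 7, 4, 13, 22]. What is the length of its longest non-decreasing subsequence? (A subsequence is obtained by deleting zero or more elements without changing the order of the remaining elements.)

One longest non-decreasing subsequence is 7, 8, 13, 22 (positions 1,2,7,8), of length 4; no longer one exists.

4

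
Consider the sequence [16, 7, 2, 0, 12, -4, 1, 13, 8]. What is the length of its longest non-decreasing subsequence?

Scanning left to right, the best length ending at each element is: 16→1, 7→1, 2→1, 0→1, 12→2, -4→1, 1→2, 13→3, 8→3.
So the longest non-decreasing subsequence has length 3, e.g. 7, 12, 13.

3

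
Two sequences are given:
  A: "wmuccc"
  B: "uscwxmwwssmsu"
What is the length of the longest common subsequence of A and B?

A longest common subsequence is wmu (length 3); the LCS DP confirms no longer common subsequence exists.

3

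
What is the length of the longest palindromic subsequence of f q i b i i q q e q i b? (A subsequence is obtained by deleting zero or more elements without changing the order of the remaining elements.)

7

One longest palindromic subsequence is biqeqib (positions 4,5,7,9,10,11,12); it reads the same forward and backward, and the interval DP gives dp[1][12] = 7.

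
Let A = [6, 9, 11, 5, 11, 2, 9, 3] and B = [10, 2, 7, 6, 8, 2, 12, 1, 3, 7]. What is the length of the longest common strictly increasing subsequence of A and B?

2

For each value that appears in both, track the longest common increasing run ending there.
The best achievable length is 2; one witness is 2, 3 (A-positions 6,8, B-positions 2,9).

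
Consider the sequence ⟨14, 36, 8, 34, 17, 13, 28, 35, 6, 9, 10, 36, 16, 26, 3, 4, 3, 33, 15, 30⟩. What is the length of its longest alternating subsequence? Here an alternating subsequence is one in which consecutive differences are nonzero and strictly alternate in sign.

16

A longest alternating subsequence is 14, 36, 8, 34, 17, 28, 6, 36, 16, 26, 3, 4, 3, 33, 15, 30 (positions 1,2,3,4,5,7,9,12,13,14,15,16,17,18,19,20); its 15 consecutive differences strictly alternate in sign, and length 16 is optimal.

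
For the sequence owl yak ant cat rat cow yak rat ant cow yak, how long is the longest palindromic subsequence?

7

One longest palindromic subsequence is yak ant rat yak rat ant yak (positions 2,3,5,7,8,9,11); it reads the same forward and backward, and the interval DP gives dp[1][11] = 7.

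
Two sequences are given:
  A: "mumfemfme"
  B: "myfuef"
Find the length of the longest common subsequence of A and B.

4

A longest common subsequence is muef (length 4); the LCS DP confirms no longer common subsequence exists.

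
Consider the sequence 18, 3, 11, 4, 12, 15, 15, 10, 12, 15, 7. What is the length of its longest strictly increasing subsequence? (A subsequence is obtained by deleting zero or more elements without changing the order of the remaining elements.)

5

Let dp[i] be the longest increasing subsequence ending at position i. Then dp = [1, 1, 2, 2, 3, 4, 4, 3, 4, 5, 3].
The maximum is 5; one witness is 3, 4, 10, 12, 15 at positions 2,4,8,9,10.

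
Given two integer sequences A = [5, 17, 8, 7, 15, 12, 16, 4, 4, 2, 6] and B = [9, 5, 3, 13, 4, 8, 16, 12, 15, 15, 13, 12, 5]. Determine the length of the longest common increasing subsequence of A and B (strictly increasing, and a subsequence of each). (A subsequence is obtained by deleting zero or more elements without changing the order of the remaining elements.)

A longest common strictly increasing subsequence is 5, 8, 16 (length 3); it appears in order in both A and B, and no longer such subsequence exists.

3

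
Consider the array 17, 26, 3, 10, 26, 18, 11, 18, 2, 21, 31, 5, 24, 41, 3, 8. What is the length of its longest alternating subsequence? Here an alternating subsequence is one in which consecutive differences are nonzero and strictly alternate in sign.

12

A longest alternating subsequence is 17, 26, 3, 26, 11, 18, 2, 21, 5, 24, 3, 8 (positions 1,2,3,5,7,8,9,10,12,13,15,16); its 11 consecutive differences strictly alternate in sign, and length 12 is optimal.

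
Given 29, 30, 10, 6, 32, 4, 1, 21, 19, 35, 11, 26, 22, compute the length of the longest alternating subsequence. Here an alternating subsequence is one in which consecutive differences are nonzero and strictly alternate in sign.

Track the best alternating length ending on an up-step vs a down-step at each position: up/down = 1/1, 2/1, 1/3, 1/3, 4/1, 1/5, 1/5, 6/5, 6/7, 8/1, 6/9, 10/9, 10/11.
The maximum over both is 11; one such subsequence is 29, 30, 10, 32, 4, 21, 19, 35, 11, 26, 22.

11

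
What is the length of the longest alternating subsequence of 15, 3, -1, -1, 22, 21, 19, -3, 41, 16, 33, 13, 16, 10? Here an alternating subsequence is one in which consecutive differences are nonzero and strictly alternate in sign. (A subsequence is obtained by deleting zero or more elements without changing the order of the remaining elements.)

Track the best alternating length ending on an up-step vs a down-step at each position: up/down = 1/1, 1/2, 1/2, 1/2, 3/1, 3/4, 3/4, 1/4, 5/1, 5/6, 7/6, 5/8, 9/8, 5/10.
The maximum over both is 10; one such subsequence is 15, 3, 22, 21, 41, 16, 33, 13, 16, 10.

10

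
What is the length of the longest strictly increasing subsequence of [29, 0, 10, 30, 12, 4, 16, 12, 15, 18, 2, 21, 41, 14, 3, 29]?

7

Scanning left to right, the best length ending at each element is: 29→1, 0→1, 10→2, 30→3, 12→3, 4→2, 16→4, 12→3, 15→4, 18→5, 2→2, 21→6, 41→7, 14→4, 3→3, 29→7.
So the longest increasing subsequence has length 7, e.g. 0, 10, 12, 16, 18, 21, 41.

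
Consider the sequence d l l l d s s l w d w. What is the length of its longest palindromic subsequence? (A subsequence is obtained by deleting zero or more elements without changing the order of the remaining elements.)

6

Using dp[i][j] = 2 + dp[i+1][j−1] if the ends match, else max(dp[i+1][j], dp[i][j−1]):
dp[1][11] = 6. A witness is dlssld at positions 1,4,6,7,8,10.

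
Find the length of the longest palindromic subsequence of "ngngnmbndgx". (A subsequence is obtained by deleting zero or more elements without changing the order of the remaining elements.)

5

One longest palindromic subsequence is gnbng (positions 4,5,7,8,10); it reads the same forward and backward, and the interval DP gives dp[1][11] = 5.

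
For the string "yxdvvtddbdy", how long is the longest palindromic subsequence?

6

One longest palindromic subsequence is yddddy (positions 1,3,7,8,10,11); it reads the same forward and backward, and the interval DP gives dp[1][11] = 6.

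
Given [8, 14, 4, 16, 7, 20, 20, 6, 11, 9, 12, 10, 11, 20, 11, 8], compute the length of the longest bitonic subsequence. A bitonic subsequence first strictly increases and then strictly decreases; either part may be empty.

Let inc[i] be the LIS ending at i and dec[i] the longest strictly decreasing subsequence starting at i. inc = [1, 2, 1, 3, 2, 4, 4, 2, 3, 3, 4, 4, 5, 6, 5, 3], dec = [3, 4, 1, 4, 2, 4, 4, 1, 3, 2, 3, 2, 2, 3, 2, 1].
max_i inc[i]+dec[i]−1 = 8, with one witness 4, 7, 9, 10, 11, 20, 11, 8.

8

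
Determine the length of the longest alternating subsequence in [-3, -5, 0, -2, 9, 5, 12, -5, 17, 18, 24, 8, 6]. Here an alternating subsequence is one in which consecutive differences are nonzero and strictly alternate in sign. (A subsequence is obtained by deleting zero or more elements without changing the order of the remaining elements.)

A longest alternating subsequence is -3, -5, 0, -2, 9, 5, 12, -5, 17, 8 (positions 1,2,3,4,5,6,7,8,9,12); its 9 consecutive differences strictly alternate in sign, and length 10 is optimal.

10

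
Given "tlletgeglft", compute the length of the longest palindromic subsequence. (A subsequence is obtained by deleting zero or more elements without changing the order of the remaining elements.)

7

Using dp[i][j] = 2 + dp[i+1][j−1] if the ends match, else max(dp[i+1][j], dp[i][j−1]):
dp[1][11] = 7. A witness is tlgeglt at positions 1,3,6,7,8,9,11.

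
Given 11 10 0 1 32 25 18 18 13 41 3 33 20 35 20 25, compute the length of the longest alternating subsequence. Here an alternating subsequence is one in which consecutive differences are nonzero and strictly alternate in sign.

11

A longest alternating subsequence is 11, 10, 32, 25, 41, 3, 33, 20, 35, 20, 25 (positions 1,2,5,6,10,11,12,13,14,15,16); its 10 consecutive differences strictly alternate in sign, and length 11 is optimal.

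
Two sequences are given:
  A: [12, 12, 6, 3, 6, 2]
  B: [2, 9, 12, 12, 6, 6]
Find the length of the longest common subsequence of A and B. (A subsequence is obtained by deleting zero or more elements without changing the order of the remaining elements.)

4

Backtracking the LCS table gives one alignment: 12 (A1,B3) → 12 (A2,B4) → 6 (A3,B5) → 6 (A5,B6).
So the longest common subsequence has length 4.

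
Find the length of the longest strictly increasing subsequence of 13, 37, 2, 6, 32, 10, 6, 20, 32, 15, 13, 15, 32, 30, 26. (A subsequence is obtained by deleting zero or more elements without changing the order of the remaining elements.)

Scanning left to right, the best length ending at each element is: 13→1, 37→2, 2→1, 6→2, 32→3, 10→3, 6→2, 20→4, 32→5, 15→4, 13→4, 15→5, 32→6, 30→6, 26→6.
So the longest increasing subsequence has length 6, e.g. 2, 6, 10, 13, 15, 32.

6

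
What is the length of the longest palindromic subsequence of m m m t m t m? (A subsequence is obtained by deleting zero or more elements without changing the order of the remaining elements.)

Using dp[i][j] = 2 + dp[i+1][j−1] if the ends match, else max(dp[i+1][j], dp[i][j−1]):
dp[1][7] = 5. A witness is mtmtm at positions 1,4,5,6,7.

5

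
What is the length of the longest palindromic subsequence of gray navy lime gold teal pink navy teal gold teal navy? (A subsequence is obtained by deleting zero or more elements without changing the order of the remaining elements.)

One longest palindromic subsequence is navy gold teal navy teal gold navy (positions 2,4,5,7,8,9,11); it reads the same forward and backward, and the interval DP gives dp[1][11] = 7.

7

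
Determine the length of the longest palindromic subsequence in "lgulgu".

3

One longest palindromic subsequence is ugu (positions 3,5,6); it reads the same forward and backward, and the interval DP gives dp[1][6] = 3.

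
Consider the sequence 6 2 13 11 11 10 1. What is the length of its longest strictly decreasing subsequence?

4

One longest decreasing subsequence is 13, 11, 10, 1 (positions 3,4,6,7), of length 4; no longer one exists.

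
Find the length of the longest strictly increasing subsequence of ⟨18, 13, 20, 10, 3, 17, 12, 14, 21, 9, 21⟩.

Let dp[i] be the longest increasing subsequence ending at position i. Then dp = [1, 1, 2, 1, 1, 2, 2, 3, 4, 2, 4].
The maximum is 4; one witness is 10, 12, 14, 21 at positions 4,7,8,9.

4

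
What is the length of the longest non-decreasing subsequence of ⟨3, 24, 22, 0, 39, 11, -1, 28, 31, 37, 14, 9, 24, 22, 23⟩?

5

One longest non-decreasing subsequence is 3, 24, 28, 31, 37 (positions 1,2,8,9,10), of length 5; no longer one exists.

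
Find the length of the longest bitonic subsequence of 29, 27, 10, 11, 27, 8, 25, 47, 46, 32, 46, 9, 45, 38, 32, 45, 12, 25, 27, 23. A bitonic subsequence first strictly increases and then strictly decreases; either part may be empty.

10

Let inc[i] be the LIS ending at i and dec[i] the longest strictly decreasing subsequence starting at i. inc = [1, 1, 1, 2, 3, 1, 3, 4, 4, 4, 5, 2, 5, 5, 4, 6, 3, 4, 5, 4], dec = [4, 3, 2, 2, 3, 1, 2, 7, 6, 3, 6, 1, 5, 4, 3, 3, 1, 2, 2, 1].
max_i inc[i]+dec[i]−1 = 10, with one witness 10, 11, 27, 47, 46, 45, 38, 32, 27, 23.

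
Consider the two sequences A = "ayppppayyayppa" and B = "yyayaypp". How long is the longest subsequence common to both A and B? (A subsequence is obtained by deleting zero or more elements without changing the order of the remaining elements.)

7

A longest common subsequence is yayaypp (length 7); the LCS DP confirms no longer common subsequence exists.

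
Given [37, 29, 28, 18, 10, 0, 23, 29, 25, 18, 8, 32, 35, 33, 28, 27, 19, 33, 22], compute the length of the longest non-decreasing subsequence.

Let dp[i] be the longest non-decreasing subsequence ending at position i. Then dp = [1, 1, 1, 1, 1, 1, 2, 3, 3, 2, 2, 4, 5, 5, 4, 4, 3, 6, 4].
The maximum is 6; one witness is 18, 23, 29, 32, 33, 33 at positions 4,7,8,12,14,18.

6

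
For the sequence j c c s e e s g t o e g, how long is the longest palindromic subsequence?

4

Using dp[i][j] = 2 + dp[i+1][j−1] if the ends match, else max(dp[i+1][j], dp[i][j−1]):
dp[1][12] = 4. A witness is sees at positions 4,5,6,7.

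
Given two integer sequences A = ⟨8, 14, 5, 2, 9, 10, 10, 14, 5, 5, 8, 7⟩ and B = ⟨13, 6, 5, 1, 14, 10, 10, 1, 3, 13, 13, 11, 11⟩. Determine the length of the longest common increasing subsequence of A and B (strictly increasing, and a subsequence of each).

A longest common strictly increasing subsequence is 5, 14 (length 2); it appears in order in both A and B, and no longer such subsequence exists.

2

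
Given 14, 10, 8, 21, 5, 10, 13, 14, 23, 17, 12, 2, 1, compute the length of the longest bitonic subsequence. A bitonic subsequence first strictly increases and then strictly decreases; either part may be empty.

Let inc[i] be the LIS ending at i and dec[i] the longest strictly decreasing subsequence starting at i. inc = [1, 1, 1, 2, 1, 2, 3, 4, 5, 5, 3, 1, 1], dec = [6, 5, 4, 5, 3, 3, 4, 4, 5, 4, 3, 2, 1].
max_i inc[i]+dec[i]−1 = 9, with one witness 8, 10, 13, 14, 23, 17, 12, 2, 1.

9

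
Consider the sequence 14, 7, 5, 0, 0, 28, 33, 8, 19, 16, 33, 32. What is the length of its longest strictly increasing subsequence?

Scanning left to right, the best length ending at each element is: 14→1, 7→1, 5→1, 0→1, 0→1, 28→2, 33→3, 8→2, 19→3, 16→3, 33→4, 32→4.
So the longest increasing subsequence has length 4, e.g. 7, 8, 19, 33.

4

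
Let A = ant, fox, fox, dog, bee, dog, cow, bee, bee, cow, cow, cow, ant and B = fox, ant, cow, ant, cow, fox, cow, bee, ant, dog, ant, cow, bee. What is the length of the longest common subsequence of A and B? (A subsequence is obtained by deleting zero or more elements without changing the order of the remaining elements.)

6

A longest common subsequence is ant, fox, bee, dog, cow, bee (length 6); the LCS DP confirms no longer common subsequence exists.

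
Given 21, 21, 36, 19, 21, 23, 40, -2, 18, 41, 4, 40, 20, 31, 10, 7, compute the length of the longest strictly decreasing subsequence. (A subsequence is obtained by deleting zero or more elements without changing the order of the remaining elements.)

One longest decreasing subsequence is 21, 19, 18, 10, 7 (positions 1,4,9,15,16), of length 5; no longer one exists.

5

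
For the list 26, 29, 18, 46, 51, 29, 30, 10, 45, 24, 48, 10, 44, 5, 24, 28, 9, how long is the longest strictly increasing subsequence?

One longest increasing subsequence is 26, 29, 30, 45, 48 (positions 1,2,7,9,11), of length 5; no longer one exists.

5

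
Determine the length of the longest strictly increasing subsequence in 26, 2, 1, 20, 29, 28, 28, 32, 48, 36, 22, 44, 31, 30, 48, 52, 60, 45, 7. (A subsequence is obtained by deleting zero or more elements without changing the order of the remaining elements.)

Scanning left to right, the best length ending at each element is: 26→1, 2→1, 1→1, 20→2, 29→3, 28→3, 28→3, 32→4, 48→5, 36→5, 22→3, 44→6, 31→4, 30→4, 48→7, 52→8, 60→9, 45→7, 7→2.
So the longest increasing subsequence has length 9, e.g. 2, 20, 29, 32, 36, 44, 48, 52, 60.

9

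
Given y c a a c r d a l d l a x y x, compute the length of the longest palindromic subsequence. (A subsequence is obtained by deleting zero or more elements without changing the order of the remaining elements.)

7

Using dp[i][j] = 2 + dp[i+1][j−1] if the ends match, else max(dp[i+1][j], dp[i][j−1]):
dp[1][15] = 7. A witness is yaldlay at positions 1,8,9,10,11,12,14.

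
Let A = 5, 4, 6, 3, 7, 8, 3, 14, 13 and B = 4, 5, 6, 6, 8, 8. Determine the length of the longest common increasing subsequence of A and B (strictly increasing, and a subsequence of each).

3

A longest common strictly increasing subsequence is 4, 6, 8 (length 3); it appears in order in both A and B, and no longer such subsequence exists.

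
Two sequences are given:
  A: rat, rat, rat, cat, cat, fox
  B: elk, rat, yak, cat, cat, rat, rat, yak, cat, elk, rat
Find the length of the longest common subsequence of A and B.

4

A longest common subsequence is rat, rat, rat, cat (length 4); the LCS DP confirms no longer common subsequence exists.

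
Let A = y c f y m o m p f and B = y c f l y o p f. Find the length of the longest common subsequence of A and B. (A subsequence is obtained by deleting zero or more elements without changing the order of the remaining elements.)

7

A longest common subsequence is ycfyopf (length 7); the LCS DP confirms no longer common subsequence exists.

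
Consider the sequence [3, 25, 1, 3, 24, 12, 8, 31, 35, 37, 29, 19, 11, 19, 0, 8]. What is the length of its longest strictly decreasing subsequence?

5

Let dp[i] be the longest decreasing subsequence ending at position i. Then dp = [1, 1, 2, 2, 2, 3, 4, 1, 1, 1, 2, 3, 4, 3, 5, 5].
The maximum is 5; one witness is 25, 24, 12, 8, 0 at positions 2,5,6,7,15.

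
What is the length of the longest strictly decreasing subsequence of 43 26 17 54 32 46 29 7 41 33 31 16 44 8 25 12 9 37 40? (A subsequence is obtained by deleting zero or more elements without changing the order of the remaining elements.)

Let dp[i] be the longest decreasing subsequence ending at position i. Then dp = [1, 2, 3, 1, 2, 2, 3, 4, 3, 4, 5, 6, 3, 7, 6, 7, 8, 4, 4].
The maximum is 8; one witness is 54, 46, 41, 33, 31, 16, 12, 9 at positions 4,6,9,10,11,12,16,17.

8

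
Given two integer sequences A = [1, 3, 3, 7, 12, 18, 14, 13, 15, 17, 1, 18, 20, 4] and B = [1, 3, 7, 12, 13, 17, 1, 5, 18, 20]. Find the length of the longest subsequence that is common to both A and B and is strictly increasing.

8

A longest common strictly increasing subsequence is 1, 3, 7, 12, 13, 17, 18, 20 (length 8); it appears in order in both A and B, and no longer such subsequence exists.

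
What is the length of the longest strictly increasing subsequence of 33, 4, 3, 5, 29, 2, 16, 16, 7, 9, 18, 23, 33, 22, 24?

7

Scanning left to right, the best length ending at each element is: 33→1, 4→1, 3→1, 5→2, 29→3, 2→1, 16→3, 16→3, 7→3, 9→4, 18→5, 23→6, 33→7, 22→6, 24→7.
So the longest increasing subsequence has length 7, e.g. 4, 5, 7, 9, 18, 23, 33.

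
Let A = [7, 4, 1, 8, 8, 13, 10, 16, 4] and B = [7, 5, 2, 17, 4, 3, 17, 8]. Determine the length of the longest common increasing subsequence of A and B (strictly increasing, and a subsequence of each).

For each value that appears in both, track the longest common increasing run ending there.
The best achievable length is 2; one witness is 7, 8 (A-positions 1,4, B-positions 1,8).

2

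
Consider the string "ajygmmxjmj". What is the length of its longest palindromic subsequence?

5

One longest palindromic subsequence is jmjmj (positions 2,5,8,9,10); it reads the same forward and backward, and the interval DP gives dp[1][10] = 5.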